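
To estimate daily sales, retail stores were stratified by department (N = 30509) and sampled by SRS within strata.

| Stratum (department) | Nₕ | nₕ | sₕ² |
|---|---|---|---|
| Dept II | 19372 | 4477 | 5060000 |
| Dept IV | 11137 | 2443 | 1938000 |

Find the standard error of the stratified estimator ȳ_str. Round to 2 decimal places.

20.81

Var(ȳ_str) = Σₕ Wₕ²(1 − fₕ)sₕ²/nₕ with Wₕ = Nₕ/N, N = 30509.
Dept II: Wₕ = 0.63496018; term = 0.63496018²·(1 − 0.23110675)·5060000/4477 = 350.36639.
Dept IV: Wₕ = 0.36503982; term = 0.36503982²·(1 − 0.21935889)·1938000/2443 = 82.520569.
Sum = 432.88696.
SE = √(432.88696) = 20.81.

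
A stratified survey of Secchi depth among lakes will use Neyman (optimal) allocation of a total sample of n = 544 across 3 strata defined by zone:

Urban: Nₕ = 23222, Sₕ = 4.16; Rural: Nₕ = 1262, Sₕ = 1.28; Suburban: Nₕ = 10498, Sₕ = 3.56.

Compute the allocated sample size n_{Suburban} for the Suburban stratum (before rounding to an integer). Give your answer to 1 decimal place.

Neyman allocation: nₕ = n·NₕSₕ / Σⱼ NⱼSⱼ.
Σ NⱼSⱼ = 23222·4.16 + 1262·1.28 + 10498·3.56 = 135591.76.
n_{Suburban} = 544·10498·3.56 / 135591.76 = 149.9.

149.9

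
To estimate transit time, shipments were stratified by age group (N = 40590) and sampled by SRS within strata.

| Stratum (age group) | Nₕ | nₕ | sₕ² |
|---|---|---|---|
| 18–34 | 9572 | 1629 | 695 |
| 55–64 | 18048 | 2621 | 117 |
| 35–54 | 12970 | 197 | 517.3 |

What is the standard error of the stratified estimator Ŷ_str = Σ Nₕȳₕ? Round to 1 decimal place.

21906.3

Var(Ŷ_str) = Σₕ Nₕ²(1 − fₕ)sₕ²/nₕ.
18–34: 9572²·(1 − 1629/9572)·695/1629 = 3.2437769 × 10^7.
55–64: 18048²·(1 − 2621/18048)·117/2621 = 1.2428806 × 10^7.
35–54: 12970²·(1 − 197/12970)·517.3/197 = 4.3501992 × 10^8.
Sum = 4.798865 × 10^8.
SE = √(4.798865 × 10^8) = 21906.3.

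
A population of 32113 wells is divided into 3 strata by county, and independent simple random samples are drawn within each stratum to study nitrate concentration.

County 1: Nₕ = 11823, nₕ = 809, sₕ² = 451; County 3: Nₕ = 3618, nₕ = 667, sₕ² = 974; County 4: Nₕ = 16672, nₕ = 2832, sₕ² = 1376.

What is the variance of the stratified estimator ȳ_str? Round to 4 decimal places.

Var(ȳ_str) = Σₕ Wₕ²(1 − fₕ)sₕ²/nₕ with Wₕ = Nₕ/N, N = 32113.
County 1: Wₕ = 0.36816865; term = 0.36816865²·(1 − 0.06842595)·451/809 = 0.070394548.
County 3: Wₕ = 0.11266465; term = 0.11266465²·(1 − 0.18435600)·974/667 = 0.015118515.
County 4: Wₕ = 0.51916669; term = 0.51916669²·(1 − 0.16986564)·1376/2832 = 0.10871444.
Sum = 0.1942275.

0.1942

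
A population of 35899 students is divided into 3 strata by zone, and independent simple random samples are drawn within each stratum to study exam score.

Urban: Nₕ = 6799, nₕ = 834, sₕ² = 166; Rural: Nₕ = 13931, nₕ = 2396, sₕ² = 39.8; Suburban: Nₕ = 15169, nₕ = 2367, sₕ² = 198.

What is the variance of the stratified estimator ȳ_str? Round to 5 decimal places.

0.02094

Var(ȳ_str) = Σₕ Wₕ²(1 − fₕ)sₕ²/nₕ with Wₕ = Nₕ/N, N = 35899.
Urban: Wₕ = 0.18939246; term = 0.18939246²·(1 − 0.12266510)·166/834 = 0.006263727.
Rural: Wₕ = 0.38806095; term = 0.38806095²·(1 − 0.17199052)·39.8/2396 = 0.0020712449.
Suburban: Wₕ = 0.42254659; term = 0.42254659²·(1 − 0.15604193)·198/2367 = 0.01260483.
Sum = 0.020939802.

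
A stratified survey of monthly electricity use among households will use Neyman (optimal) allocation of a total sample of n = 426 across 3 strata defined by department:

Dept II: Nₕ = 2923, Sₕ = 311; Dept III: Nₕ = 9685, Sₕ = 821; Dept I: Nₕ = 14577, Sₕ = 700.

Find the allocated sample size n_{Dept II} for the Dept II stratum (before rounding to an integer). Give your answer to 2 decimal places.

Neyman allocation: nₕ = n·NₕSₕ / Σⱼ NⱼSⱼ.
Σ NⱼSⱼ = 2923·311 + 9685·821 + 14577·700 = 1.9064338 × 10^7.
n_{Dept II} = 426·2923·311 / (1.9064338 × 10^7) = 20.31.

20.31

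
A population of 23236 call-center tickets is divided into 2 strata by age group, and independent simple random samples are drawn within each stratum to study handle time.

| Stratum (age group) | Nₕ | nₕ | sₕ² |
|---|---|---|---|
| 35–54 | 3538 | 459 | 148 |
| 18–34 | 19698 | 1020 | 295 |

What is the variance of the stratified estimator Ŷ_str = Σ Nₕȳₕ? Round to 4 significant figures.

Var(Ŷ_str) = Σₕ Nₕ²(1 − fₕ)sₕ²/nₕ.
35–54: 3538²·(1 − 459/3538)·148/459 = 3.5125017 × 10^6.
18–34: 19698²·(1 − 1020/19698)·295/1020 = 1.0640802 × 10^8.
Sum = 1.0992052 × 10^8.

1.099 × 10^8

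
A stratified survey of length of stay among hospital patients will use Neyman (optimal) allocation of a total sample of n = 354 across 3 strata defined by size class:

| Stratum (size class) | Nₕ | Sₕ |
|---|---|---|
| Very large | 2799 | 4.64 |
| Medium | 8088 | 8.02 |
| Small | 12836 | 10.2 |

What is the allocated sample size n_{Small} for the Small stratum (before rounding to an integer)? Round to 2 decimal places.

222.00

Neyman allocation: nₕ = n·NₕSₕ / Σⱼ NⱼSⱼ.
Σ NⱼSⱼ = 2799·4.64 + 8088·8.02 + 12836·10.2 = 208780.32.
n_{Small} = 354·12836·10.2 / 208780.32 = 222.00.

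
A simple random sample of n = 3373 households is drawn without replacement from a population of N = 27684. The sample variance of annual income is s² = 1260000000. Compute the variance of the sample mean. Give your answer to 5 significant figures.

Under SRS without replacement, Var(ȳ) = (1 − f)·s²/n with f = n/N = 3373/27684 = 0.12183933.
Var(ȳ) = (1 − 0.12183933)·1260000000/3373 = 0.87816067·373554.7 = 328041.04.

328040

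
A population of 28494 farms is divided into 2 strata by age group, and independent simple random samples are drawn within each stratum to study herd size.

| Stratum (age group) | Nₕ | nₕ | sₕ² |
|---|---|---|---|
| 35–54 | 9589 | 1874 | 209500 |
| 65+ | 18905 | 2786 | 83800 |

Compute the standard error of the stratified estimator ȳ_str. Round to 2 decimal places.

4.63

Var(ȳ_str) = Σₕ Wₕ²(1 − fₕ)sₕ²/nₕ with Wₕ = Nₕ/N, N = 28494.
35–54: Wₕ = 0.33652699; term = 0.33652699²·(1 − 0.19543227)·209500/1874 = 10.186309.
65+: Wₕ = 0.66347301; term = 0.66347301²·(1 − 0.14736842)·83800/2786 = 11.2894.
Sum = 21.475709.
SE = √(21.475709) = 4.63.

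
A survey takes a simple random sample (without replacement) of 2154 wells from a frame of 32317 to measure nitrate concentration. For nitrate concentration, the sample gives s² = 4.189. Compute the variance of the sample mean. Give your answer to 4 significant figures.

Under SRS without replacement, Var(ȳ) = (1 − f)·s²/n with f = n/N = 2154/32317 = 0.06665223.
Var(ȳ) = (1 − 0.06665223)·4.189/2154 = 0.93334777·0.0019447539 = 0.0018151318.

0.001815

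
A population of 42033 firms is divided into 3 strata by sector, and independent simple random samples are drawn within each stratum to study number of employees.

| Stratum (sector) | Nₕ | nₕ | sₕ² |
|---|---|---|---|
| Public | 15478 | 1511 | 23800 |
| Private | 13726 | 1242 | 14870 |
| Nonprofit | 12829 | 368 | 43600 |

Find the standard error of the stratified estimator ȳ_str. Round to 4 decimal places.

Var(ȳ_str) = Σₕ Wₕ²(1 − fₕ)sₕ²/nₕ with Wₕ = Nₕ/N, N = 42033.
Public: Wₕ = 0.36823448; term = 0.36823448²·(1 − 0.09762243)·23800/1511 = 1.9273016.
Private: Wₕ = 0.32655295; term = 0.32655295²·(1 − 0.09048521)·14870/1242 = 1.1611982.
Nonprofit: Wₕ = 0.30521257; term = 0.30521257²·(1 − 0.02868501)·43600/368 = 10.720217.
Sum = 13.808717.
SE = √(13.808717) = 3.7160.

3.7160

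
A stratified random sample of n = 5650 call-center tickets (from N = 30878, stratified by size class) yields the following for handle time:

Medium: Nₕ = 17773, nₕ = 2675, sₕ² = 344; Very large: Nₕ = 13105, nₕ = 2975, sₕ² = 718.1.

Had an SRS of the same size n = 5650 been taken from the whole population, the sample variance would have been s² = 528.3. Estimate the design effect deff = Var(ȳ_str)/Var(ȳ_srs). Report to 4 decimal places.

Var(ȳ_str) = Σ Wₕ²(1−fₕ)sₕ²/nₕ with Wₕ = Nₕ/30878:
  Medium: (17773/30878)²·(1−2675/17773)·344/2675 = 0.036192326
  Very large: (13105/30878)²·(1−2975/13105)·718.1/2975 = 0.033608266
  → Var(ȳ_str) = 0.069800592.
Var(ȳ_srs) = (1 − 5650/30878)·528.3/5650 = 0.076395156.
deff = 0.069800592 / 0.076395156 = 0.9137.

0.9137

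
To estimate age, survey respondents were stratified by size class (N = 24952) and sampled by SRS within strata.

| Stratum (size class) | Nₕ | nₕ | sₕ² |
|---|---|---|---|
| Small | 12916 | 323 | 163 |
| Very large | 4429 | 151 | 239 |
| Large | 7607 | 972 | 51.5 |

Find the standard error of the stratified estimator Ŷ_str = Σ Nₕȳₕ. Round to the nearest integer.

10712

Var(Ŷ_str) = Σₕ Nₕ²(1 − fₕ)sₕ²/nₕ.
Small: 12916²·(1 − 323/12916)·163/323 = 8.208094 × 10^7.
Very large: 4429²·(1 − 151/4429)·239/151 = 2.9989375 × 10^7.
Large: 7607²·(1 − 972/7607)·51.5/972 = 2.6742088 × 10^6.
Sum = 1.1474452 × 10^8.
SE = √(1.1474452 × 10^8) = 10712.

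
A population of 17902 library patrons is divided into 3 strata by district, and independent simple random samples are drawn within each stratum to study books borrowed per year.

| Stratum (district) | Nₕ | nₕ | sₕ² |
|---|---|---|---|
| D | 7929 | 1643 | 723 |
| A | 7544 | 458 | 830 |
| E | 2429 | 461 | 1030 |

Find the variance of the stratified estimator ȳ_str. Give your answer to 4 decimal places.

0.4040

Var(ȳ_str) = Σₕ Wₕ²(1 − fₕ)sₕ²/nₕ with Wₕ = Nₕ/N, N = 17902.
D: Wₕ = 0.44291141; term = 0.44291141²·(1 − 0.20721402)·723/1643 = 0.068436915.
A: Wₕ = 0.42140543; term = 0.42140543²·(1 − 0.06071050)·830/458 = 0.30228203.
E: Wₕ = 0.13568316; term = 0.13568316²·(1 − 0.18979004)·1030/461 = 0.0333262.
Sum = 0.40404515.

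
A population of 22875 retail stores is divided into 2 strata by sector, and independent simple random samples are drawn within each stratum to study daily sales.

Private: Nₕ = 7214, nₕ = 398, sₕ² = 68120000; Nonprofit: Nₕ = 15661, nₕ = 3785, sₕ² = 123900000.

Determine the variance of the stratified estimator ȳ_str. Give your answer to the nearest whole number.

27718

Var(ȳ_str) = Σₕ Wₕ²(1 − fₕ)sₕ²/nₕ with Wₕ = Nₕ/N, N = 22875.
Private: Wₕ = 0.31536612; term = 0.31536612²·(1 − 0.05517050)·68120000/398 = 16083.297.
Nonprofit: Wₕ = 0.68463388; term = 0.68463388²·(1 − 0.24168316)·123900000/3785 = 11635.174.
Sum = 27718.471.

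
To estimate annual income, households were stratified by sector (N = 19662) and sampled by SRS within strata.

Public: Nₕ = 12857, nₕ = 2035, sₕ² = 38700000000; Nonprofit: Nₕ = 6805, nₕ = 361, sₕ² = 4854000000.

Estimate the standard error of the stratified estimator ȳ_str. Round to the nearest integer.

2893

Var(ȳ_str) = Σₕ Wₕ²(1 − fₕ)sₕ²/nₕ with Wₕ = Nₕ/N, N = 19662.
Public: Wₕ = 0.65390093; term = 0.65390093²·(1 − 0.15827954)·38700000000/2035 = 6.8444466 × 10^6.
Nonprofit: Wₕ = 0.34609907; term = 0.34609907²·(1 − 0.05304923)·4854000000/361 = 1.5251791 × 10^6.
Sum = 8.3696257 × 10^6.
SE = √(8.3696257 × 10^6) = 2893.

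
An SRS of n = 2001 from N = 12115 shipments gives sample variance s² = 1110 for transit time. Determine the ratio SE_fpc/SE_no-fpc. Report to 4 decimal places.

0.9137

f = n/N = 2001/12115 = 0.16516715.
SE_no-fpc = √(s²/n) = 0.74479705; SE_fpc = √((1−f)s²/n) = 0.68051501.
Ratio = √(1−f) = 0.91369188.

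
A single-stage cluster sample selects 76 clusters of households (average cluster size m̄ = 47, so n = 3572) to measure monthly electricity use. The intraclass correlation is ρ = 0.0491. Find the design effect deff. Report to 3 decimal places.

3.259

deff = 1 + (47 − 1)·0.0491 = 1 + 2.2586 = 3.2586.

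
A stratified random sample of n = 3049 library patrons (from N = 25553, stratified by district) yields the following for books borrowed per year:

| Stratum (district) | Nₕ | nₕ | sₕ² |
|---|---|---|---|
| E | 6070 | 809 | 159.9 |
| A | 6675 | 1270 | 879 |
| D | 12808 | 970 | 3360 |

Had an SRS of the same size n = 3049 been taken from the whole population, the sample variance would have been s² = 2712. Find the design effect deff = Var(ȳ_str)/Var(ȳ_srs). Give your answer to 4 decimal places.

1.0880

Var(ȳ_str) = Σ Wₕ²(1−fₕ)sₕ²/nₕ with Wₕ = Nₕ/25553:
  E: (6070/25553)²·(1−809/6070)·159.9/809 = 0.0096665866
  A: (6675/25553)²·(1−1270/6675)·879/1270 = 0.038242681
  D: (12808/25553)²·(1−970/12808)·3360/970 = 0.80434693
  → Var(ȳ_str) = 0.8522562.
Var(ȳ_srs) = (1 − 3049/25553)·2712/3049 = 0.78333961.
deff = 0.8522562 / 0.78333961 = 1.0880.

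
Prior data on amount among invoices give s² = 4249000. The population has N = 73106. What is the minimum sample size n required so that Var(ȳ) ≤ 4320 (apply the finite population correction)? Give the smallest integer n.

971

Without fpc, n₀ = s²/D = 4249000/4320 = 983.5648.
With fpc, (1 − n/N)·s²/n ≤ D requires n ≥ n₀/(1 + n₀/N) = 983.5648/(1 + 983.5648/73106) = 970.5076.
Rounding up, n = 971.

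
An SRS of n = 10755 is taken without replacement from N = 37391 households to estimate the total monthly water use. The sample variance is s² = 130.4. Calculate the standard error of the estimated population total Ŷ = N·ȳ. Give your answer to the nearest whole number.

Var(Ŷ) = N²·Var(ȳ) = N²·(1 − n/N)·s²/n.
f = 10755/37391 = 0.28763606; Var(ȳ) = 0.71236394·130.4/10755 = 0.008637123.
Var(Ŷ) = 37391² · 0.008637123 = 1.2075448 × 10^7.
SE(Ŷ) = √(1.2075448 × 10^7) = 3475.

3475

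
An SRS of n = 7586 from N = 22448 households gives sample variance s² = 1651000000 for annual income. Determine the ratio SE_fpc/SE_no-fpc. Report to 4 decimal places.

0.8137

f = n/N = 7586/22448 = 0.33793656.
SE_no-fpc = √(s²/n) = 466.51662; SE_fpc = √((1−f)s²/n) = 379.59188.
Ratio = √(1−f) = 0.81367281.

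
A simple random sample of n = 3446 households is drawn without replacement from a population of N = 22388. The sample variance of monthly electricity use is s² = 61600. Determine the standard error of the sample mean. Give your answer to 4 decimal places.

3.8890

Under SRS without replacement, Var(ȳ) = (1 − f)·s²/n with f = n/N = 3446/22388 = 0.15392174.
Var(ȳ) = (1 − 0.15392174)·61600/3446 = 0.84607826·17.875798 = 15.124324.
SE(ȳ) = √(15.124324) = 3.8890.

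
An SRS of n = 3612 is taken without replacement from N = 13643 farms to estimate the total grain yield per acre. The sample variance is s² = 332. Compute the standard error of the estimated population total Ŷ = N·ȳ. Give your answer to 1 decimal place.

Var(Ŷ) = N²·Var(ȳ) = N²·(1 − n/N)·s²/n.
f = 3612/13643 = 0.26475115; Var(ȳ) = 0.73524885·332/3612 = 0.067581012.
Var(Ŷ) = 13643² · 0.067581012 = 1.2578952 × 10^7.
SE(Ŷ) = √(1.2578952 × 10^7) = 3546.7.

3546.7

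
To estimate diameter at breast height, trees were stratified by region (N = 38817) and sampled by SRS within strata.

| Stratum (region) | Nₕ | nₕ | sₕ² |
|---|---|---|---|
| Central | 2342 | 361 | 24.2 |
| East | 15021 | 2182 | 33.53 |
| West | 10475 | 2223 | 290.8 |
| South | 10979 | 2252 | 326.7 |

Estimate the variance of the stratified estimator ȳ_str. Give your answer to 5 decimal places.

Var(ȳ_str) = Σₕ Wₕ²(1 − fₕ)sₕ²/nₕ with Wₕ = Nₕ/N, N = 38817.
Central: Wₕ = 0.06033439; term = 0.06033439²·(1 − 0.15414176)·24.2/361 = 2.0641231 × 10^-4.
East: Wₕ = 0.38696963; term = 0.38696963²·(1 − 0.14526330)·33.53/2182 = 0.0019668214.
West: Wₕ = 0.26985599; term = 0.26985599²·(1 − 0.21221957)·290.8/2223 = 0.0075045431.
South: Wₕ = 0.28283999; term = 0.28283999²·(1 − 0.20511886)·326.7/2252 = 0.0092249618.
Sum = 0.018902739.

0.01890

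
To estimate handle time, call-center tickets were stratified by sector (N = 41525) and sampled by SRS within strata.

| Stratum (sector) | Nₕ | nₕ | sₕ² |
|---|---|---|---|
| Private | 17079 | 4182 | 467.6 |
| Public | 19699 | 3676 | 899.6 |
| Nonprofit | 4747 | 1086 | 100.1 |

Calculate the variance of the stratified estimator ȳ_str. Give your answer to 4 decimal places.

0.0600

Var(ȳ_str) = Σₕ Wₕ²(1 − fₕ)sₕ²/nₕ with Wₕ = Nₕ/N, N = 41525.
Private: Wₕ = 0.41129440; term = 0.41129440²·(1 − 0.24486211)·467.6/4182 = 0.014283095.
Public: Wₕ = 0.47438892; term = 0.47438892²·(1 − 0.18660846)·899.6/3676 = 0.044796355.
Nonprofit: Wₕ = 0.11431668; term = 0.11431668²·(1 − 0.22877607)·100.1/1086 = 9.2897479 × 10^-4.
Sum = 0.060008425.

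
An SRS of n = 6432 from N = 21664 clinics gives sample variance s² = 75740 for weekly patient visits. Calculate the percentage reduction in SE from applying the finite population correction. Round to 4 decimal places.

f = n/N = 6432/21664 = 0.29689808.
SE_no-fpc = √(s²/n) = 3.4315445; SE_fpc = √((1−f)s²/n) = 2.8773903.
Ratio = √(1−f) = 0.83851173. Reduction = 100·(1 − 0.83851173) = 16.1488%.

16.1488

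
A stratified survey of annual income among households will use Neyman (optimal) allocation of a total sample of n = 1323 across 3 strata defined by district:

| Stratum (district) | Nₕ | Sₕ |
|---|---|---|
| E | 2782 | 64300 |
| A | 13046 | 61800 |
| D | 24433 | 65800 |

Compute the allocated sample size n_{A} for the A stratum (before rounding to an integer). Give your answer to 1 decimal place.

411.4

Neyman allocation: nₕ = n·NₕSₕ / Σⱼ NⱼSⱼ.
Σ NⱼSⱼ = 2782·64300 + 13046·61800 + 24433·65800 = 2.5928168 × 10^9.
n_{A} = 1323·13046·61800 / (2.5928168 × 10^9) = 411.4.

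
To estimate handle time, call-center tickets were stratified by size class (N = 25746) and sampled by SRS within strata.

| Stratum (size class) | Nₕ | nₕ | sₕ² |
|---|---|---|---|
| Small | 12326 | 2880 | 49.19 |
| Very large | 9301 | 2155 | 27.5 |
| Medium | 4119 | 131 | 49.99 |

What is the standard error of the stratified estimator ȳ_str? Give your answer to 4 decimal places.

Var(ȳ_str) = Σₕ Wₕ²(1 − fₕ)sₕ²/nₕ with Wₕ = Nₕ/N, N = 25746.
Small: Wₕ = 0.47875398; term = 0.47875398²·(1 − 0.23365244)·49.19/2880 = 0.0030000943.
Very large: Wₕ = 0.36126000; term = 0.36126000²·(1 − 0.23169552)·27.5/2155 = 0.0012795538.
Medium: Wₕ = 0.15998602; term = 0.15998602²·(1 − 0.03180384)·49.99/131 = 0.0094566922.
Sum = 0.01373634.
SE = √(0.01373634) = 0.1172.

0.1172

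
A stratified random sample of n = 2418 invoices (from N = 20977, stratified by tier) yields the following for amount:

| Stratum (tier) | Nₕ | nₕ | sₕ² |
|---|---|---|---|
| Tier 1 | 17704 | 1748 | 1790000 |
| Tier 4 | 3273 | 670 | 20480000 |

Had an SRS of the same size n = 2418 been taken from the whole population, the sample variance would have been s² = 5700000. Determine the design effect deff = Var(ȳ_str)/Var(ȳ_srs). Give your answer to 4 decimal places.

Var(ȳ_str) = Σ Wₕ²(1−fₕ)sₕ²/nₕ with Wₕ = Nₕ/20977:
  Tier 1: (17704/20977)²·(1−1748/17704)·1790000/1748 = 657.38573
  Tier 4: (3273/20977)²·(1−670/3273)·20480000/670 = 591.81854
  → Var(ȳ_str) = 1249.2043.
Var(ȳ_srs) = (1 − 2418/20977)·5700000/2418 = 2085.5939.
deff = 1249.2043 / 2085.5939 = 0.5990.

0.5990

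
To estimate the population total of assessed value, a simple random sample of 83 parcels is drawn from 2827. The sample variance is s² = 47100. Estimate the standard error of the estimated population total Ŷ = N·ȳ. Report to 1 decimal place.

66347.8

Var(Ŷ) = N²·Var(ȳ) = N²·(1 − n/N)·s²/n.
f = 83/2827 = 0.02935975; Var(ȳ) = 0.97064025·47100/83 = 550.80911.
Var(Ŷ) = 2827² · 550.80911 = 4.4020273 × 10^9.
SE(Ŷ) = √(4.4020273 × 10^9) = 66347.8.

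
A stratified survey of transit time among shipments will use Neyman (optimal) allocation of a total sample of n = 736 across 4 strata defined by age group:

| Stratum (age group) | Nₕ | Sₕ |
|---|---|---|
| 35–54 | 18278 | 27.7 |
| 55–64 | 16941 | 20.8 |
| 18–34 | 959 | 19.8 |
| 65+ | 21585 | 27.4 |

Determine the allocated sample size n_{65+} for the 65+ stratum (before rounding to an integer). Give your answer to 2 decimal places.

296.30

Neyman allocation: nₕ = n·NₕSₕ / Σⱼ NⱼSⱼ.
Σ NⱼSⱼ = 18278·27.7 + 16941·20.8 + 959·19.8 + 21585·27.4 = 1.4690906 × 10^6.
n_{65+} = 736·21585·27.4 / (1.4690906 × 10^6) = 296.30.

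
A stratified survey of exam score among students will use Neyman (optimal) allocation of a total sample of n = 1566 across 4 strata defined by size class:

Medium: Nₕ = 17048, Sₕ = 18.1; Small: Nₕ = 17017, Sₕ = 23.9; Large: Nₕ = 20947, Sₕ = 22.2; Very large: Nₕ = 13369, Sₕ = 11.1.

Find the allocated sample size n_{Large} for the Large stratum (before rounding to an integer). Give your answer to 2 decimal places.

548.08

Neyman allocation: nₕ = n·NₕSₕ / Σⱼ NⱼSⱼ.
Σ NⱼSⱼ = 17048·18.1 + 17017·23.9 + 20947·22.2 + 13369·11.1 = 1.3286944 × 10^6.
n_{Large} = 1566·20947·22.2 / (1.3286944 × 10^6) = 548.08.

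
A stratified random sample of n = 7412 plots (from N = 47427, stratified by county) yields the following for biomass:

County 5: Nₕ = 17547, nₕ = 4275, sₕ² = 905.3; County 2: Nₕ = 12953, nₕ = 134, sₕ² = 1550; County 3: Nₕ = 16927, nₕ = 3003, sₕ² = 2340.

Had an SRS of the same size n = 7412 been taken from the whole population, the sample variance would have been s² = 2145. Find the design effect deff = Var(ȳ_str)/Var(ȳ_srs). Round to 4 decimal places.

3.9213

Var(ȳ_str) = Σ Wₕ²(1−fₕ)sₕ²/nₕ with Wₕ = Nₕ/47427:
  County 5: (17547/47427)²·(1−4275/17547)·905.3/4275 = 0.021925239
  County 2: (12953/47427)²·(1−134/12953)·1550/134 = 0.85388642
  County 3: (16927/47427)²·(1−3003/16927)·2340/3003 = 0.081649443
  → Var(ȳ_str) = 0.9574611.
Var(ȳ_srs) = (1 − 7412/47427)·2145/7412 = 0.24416817.
deff = 0.9574611 / 0.24416817 = 3.9213.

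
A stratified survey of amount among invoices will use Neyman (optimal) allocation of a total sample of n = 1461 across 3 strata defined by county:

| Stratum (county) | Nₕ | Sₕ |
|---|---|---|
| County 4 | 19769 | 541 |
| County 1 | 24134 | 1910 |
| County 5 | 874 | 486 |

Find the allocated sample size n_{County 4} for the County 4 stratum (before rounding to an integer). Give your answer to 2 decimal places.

Neyman allocation: nₕ = n·NₕSₕ / Σⱼ NⱼSⱼ.
Σ NⱼSⱼ = 19769·541 + 24134·1910 + 874·486 = 5.7215733 × 10^7.
n_{County 4} = 1461·19769·541 / (5.7215733 × 10^7) = 273.10.

273.10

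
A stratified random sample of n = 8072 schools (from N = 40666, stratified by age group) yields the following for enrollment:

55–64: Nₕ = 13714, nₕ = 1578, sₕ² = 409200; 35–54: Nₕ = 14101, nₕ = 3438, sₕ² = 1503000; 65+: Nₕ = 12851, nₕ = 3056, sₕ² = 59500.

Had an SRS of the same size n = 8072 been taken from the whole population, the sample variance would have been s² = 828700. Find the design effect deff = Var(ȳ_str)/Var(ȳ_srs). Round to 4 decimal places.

0.8182

Var(ȳ_str) = Σ Wₕ²(1−fₕ)sₕ²/nₕ with Wₕ = Nₕ/40666:
  55–64: (13714/40666)²·(1−1578/13714)·409200/1578 = 26.097892
  35–54: (14101/40666)²·(1−3438/14101)·1503000/3438 = 39.748388
  65+: (12851/40666)²·(1−3056/12851)·59500/3056 = 1.4819791
  → Var(ȳ_str) = 67.328259.
Var(ȳ_srs) = (1 − 8072/40666)·828700/8072 = 82.285325.
deff = 67.328259 / 82.285325 = 0.8182.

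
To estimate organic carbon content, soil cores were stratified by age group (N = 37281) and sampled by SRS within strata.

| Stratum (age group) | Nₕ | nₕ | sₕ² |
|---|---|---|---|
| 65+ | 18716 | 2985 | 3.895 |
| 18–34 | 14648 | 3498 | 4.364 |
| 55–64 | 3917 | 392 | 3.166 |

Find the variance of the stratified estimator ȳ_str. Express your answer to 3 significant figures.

5.03 × 10^-4

Var(ȳ_str) = Σₕ Wₕ²(1 − fₕ)sₕ²/nₕ with Wₕ = Nₕ/N, N = 37281.
65+: Wₕ = 0.50202516; term = 0.50202516²·(1 − 0.15948921)·3.895/2985 = 2.7641231 × 10^-4.
18–34: Wₕ = 0.39290792; term = 0.39290792²·(1 − 0.23880393)·4.364/3498 = 1.4660306 × 10^-4.
55–64: Wₕ = 0.10506692; term = 0.10506692²·(1 − 0.10007659)·3.166/392 = 8.0234736 × 10^-5.
Sum = 5.0325011 × 10^-4.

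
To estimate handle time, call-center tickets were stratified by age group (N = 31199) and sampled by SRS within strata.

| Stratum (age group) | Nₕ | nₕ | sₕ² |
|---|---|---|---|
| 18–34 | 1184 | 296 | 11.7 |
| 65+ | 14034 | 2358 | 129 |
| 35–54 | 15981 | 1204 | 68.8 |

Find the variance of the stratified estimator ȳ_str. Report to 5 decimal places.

0.02312

Var(ȳ_str) = Σₕ Wₕ²(1 − fₕ)sₕ²/nₕ with Wₕ = Nₕ/N, N = 31199.
18–34: Wₕ = 0.03794993; term = 0.03794993²·(1 − 0.25000000)·11.7/296 = 4.2695045 × 10^-5.
65+: Wₕ = 0.44982211; term = 0.44982211²·(1 − 0.16802052)·129/2358 = 0.0092095863.
35–54: Wₕ = 0.51222796; term = 0.51222796²·(1 − 0.07533947)·68.8/1204 = 0.013863434.
Sum = 0.023115715.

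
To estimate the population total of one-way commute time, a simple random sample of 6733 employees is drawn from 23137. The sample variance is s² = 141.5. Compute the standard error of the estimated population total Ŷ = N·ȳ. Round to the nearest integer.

Var(Ŷ) = N²·Var(ȳ) = N²·(1 − n/N)·s²/n.
f = 6733/23137 = 0.29100575; Var(ȳ) = 0.70899425·141.5/6733 = 0.014900147.
Var(Ŷ) = 23137² · 0.014900147 = 7.9763582 × 10^6.
SE(Ŷ) = √(7.9763582 × 10^6) = 2824.

2824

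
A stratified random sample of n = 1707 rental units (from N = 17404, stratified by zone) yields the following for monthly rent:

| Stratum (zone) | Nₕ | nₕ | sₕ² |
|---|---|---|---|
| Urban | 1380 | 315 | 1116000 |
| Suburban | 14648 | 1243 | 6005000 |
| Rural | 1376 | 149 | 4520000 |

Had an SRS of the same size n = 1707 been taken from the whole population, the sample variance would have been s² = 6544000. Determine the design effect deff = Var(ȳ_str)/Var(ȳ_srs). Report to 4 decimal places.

Var(ȳ_str) = Σ Wₕ²(1−fₕ)sₕ²/nₕ with Wₕ = Nₕ/17404:
  Urban: (1380/17404)²·(1−315/1380)·1116000/315 = 17.190329
  Suburban: (14648/17404)²·(1−1243/14648)·6005000/1243 = 3131.763
  Rural: (1376/17404)²·(1−149/1376)·4520000/149 = 169.08965
  → Var(ȳ_str) = 3318.043.
Var(ȳ_srs) = (1 − 1707/17404)·6544000/1707 = 3457.6207.
deff = 3318.043 / 3457.6207 = 0.9596.

0.9596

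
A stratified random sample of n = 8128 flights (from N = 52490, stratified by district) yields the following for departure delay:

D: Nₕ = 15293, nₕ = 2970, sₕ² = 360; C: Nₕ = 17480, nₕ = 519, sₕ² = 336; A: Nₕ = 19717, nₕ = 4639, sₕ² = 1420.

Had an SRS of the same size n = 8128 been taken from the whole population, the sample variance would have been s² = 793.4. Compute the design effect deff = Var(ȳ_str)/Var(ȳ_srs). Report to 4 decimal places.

1.3453

Var(ȳ_str) = Σ Wₕ²(1−fₕ)sₕ²/nₕ with Wₕ = Nₕ/52490:
  D: (15293/52490)²·(1−2970/15293)·360/2970 = 0.008290907
  C: (17480/52490)²·(1−519/17480)·336/519 = 0.069664521
  A: (19717/52490)²·(1−4639/19717)·1420/4639 = 0.033028998
  → Var(ȳ_str) = 0.11098443.
Var(ȳ_srs) = (1 − 8128/52490)·793.4/8128 = 0.082497929.
deff = 0.11098443 / 0.082497929 = 1.3453.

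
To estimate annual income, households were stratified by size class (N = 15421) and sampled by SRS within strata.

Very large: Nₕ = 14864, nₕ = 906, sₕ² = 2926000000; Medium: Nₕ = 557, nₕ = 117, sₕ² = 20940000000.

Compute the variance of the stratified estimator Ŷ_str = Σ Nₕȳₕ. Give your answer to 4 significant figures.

Var(Ŷ_str) = Σₕ Nₕ²(1 − fₕ)sₕ²/nₕ.
Very large: 14864²·(1 − 906/14864)·2926000000/906 = 6.7004661 × 10^14.
Medium: 557²·(1 − 117/557)·20940000000/117 = 4.3863036 × 10^13.
Sum = 7.1390965 × 10^14.

7.139 × 10^14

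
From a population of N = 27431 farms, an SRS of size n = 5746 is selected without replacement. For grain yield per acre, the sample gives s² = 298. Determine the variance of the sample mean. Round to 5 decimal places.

0.04100

Under SRS without replacement, Var(ȳ) = (1 − f)·s²/n with f = n/N = 5746/27431 = 0.20947104.
Var(ȳ) = (1 − 0.20947104)·298/5746 = 0.79052896·0.051862165 = 0.040998544.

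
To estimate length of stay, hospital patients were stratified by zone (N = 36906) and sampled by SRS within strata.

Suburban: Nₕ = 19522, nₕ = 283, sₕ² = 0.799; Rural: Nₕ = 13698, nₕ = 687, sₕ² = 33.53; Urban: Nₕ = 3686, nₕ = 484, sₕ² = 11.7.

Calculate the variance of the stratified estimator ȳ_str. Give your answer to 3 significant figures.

0.00737

Var(ȳ_str) = Σₕ Wₕ²(1 − fₕ)sₕ²/nₕ with Wₕ = Nₕ/N, N = 36906.
Suburban: Wₕ = 0.52896548; term = 0.52896548²·(1 − 0.01449647)·0.799/283 = 7.7852613 × 10^-4.
Rural: Wₕ = 0.37115916; term = 0.37115916²·(1 − 0.05015331)·33.53/687 = 0.0063863204.
Urban: Wₕ = 0.09987536; term = 0.09987536²·(1 − 0.13130765)·11.7/484 = 2.0947066 × 10^-4.
Sum = 0.0073743172.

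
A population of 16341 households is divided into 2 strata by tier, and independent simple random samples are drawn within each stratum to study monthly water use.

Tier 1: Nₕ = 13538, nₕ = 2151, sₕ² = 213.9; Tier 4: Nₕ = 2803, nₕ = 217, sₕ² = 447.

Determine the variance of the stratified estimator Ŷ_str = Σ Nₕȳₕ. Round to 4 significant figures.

3.026 × 10^7

Var(Ŷ_str) = Σₕ Nₕ²(1 − fₕ)sₕ²/nₕ.
Tier 1: 13538²·(1 − 2151/13538)·213.9/2151 = 1.5329719 × 10^7.
Tier 4: 2803²·(1 − 217/2803)·447/217 = 1.4931361 × 10^7.
Sum = 3.026108 × 10^7.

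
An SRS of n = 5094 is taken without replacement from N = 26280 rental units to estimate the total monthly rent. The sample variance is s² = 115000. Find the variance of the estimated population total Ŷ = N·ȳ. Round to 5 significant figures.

Var(Ŷ) = N²·Var(ȳ) = N²·(1 − n/N)·s²/n.
f = 5094/26280 = 0.19383562; Var(ȳ) = 0.80616438·115000/5094 = 18.199628.
Var(Ŷ) = 26280² · 18.199628 = 1.2569362 × 10^10.

1.2569 × 10^10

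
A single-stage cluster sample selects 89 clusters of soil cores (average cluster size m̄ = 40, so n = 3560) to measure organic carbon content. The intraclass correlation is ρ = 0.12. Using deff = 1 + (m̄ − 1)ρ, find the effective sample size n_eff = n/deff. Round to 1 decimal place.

deff = 1 + (40 − 1)·0.12 = 1 + 4.68 = 5.68.
n_eff = 3560 / 5.68 = 626.8.

626.8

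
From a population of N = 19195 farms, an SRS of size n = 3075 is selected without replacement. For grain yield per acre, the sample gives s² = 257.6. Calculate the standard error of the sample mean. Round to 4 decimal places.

Under SRS without replacement, Var(ȳ) = (1 − f)·s²/n with f = n/N = 3075/19195 = 0.16019797.
Var(ȳ) = (1 − 0.16019797)·257.6/3075 = 0.83980203·0.083772358 = 0.070352196.
SE(ȳ) = √(0.070352196) = 0.2652.

0.2652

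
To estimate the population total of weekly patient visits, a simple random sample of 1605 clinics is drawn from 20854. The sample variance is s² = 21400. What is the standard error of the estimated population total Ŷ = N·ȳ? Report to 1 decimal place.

73159.1

Var(Ŷ) = N²·Var(ȳ) = N²·(1 − n/N)·s²/n.
f = 1605/20854 = 0.07696365; Var(ȳ) = 0.92303635·21400/1605 = 12.307151.
Var(Ŷ) = 20854² · 12.307151 = 5.3522485 × 10^9.
SE(Ŷ) = √(5.3522485 × 10^9) = 73159.1.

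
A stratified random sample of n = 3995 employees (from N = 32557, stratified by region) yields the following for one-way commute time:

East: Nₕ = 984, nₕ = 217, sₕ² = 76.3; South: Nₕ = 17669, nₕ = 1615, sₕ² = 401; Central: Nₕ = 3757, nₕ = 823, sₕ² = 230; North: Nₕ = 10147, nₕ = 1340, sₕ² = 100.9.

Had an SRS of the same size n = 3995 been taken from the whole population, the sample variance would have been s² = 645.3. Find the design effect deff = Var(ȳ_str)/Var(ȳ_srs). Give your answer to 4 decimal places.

0.5360

Var(ȳ_str) = Σ Wₕ²(1−fₕ)sₕ²/nₕ with Wₕ = Nₕ/32557:
  East: (984/32557)²·(1−217/984)·76.3/217 = 2.503609 × 10^-4
  South: (17669/32557)²·(1−1615/17669)·401/1615 = 0.06644745
  Central: (3757/32557)²·(1−823/3757)·230/823 = 0.0029063007
  North: (10147/32557)²·(1−1340/10147)·100.9/1340 = 0.0063483851
  → Var(ȳ_str) = 0.075952497.
Var(ȳ_srs) = (1 − 3995/32557)·645.3/3995 = 0.14170629.
deff = 0.075952497 / 0.14170629 = 0.5360.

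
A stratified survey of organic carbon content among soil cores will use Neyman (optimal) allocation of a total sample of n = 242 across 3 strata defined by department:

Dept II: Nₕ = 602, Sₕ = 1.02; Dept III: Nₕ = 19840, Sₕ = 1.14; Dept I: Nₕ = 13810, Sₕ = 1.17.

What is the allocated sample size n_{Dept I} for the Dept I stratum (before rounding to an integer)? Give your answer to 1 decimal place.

Neyman allocation: nₕ = n·NₕSₕ / Σⱼ NⱼSⱼ.
Σ NⱼSⱼ = 602·1.02 + 19840·1.14 + 13810·1.17 = 39389.34.
n_{Dept I} = 242·13810·1.17 / 39389.34 = 99.3.

99.3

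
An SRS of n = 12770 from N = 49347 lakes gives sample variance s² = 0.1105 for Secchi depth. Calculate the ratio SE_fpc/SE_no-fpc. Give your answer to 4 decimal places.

f = n/N = 12770/49347 = 0.25877966.
SE_no-fpc = √(s²/n) = 0.002941614; SE_fpc = √((1−f)s²/n) = 0.0025325577.
Ratio = √(1−f) = 0.86094154.

0.8609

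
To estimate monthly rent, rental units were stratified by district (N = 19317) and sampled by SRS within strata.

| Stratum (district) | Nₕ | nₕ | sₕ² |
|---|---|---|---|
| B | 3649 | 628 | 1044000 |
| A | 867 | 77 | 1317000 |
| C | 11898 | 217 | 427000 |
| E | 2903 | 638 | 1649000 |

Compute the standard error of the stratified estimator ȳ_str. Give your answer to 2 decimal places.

Var(ȳ_str) = Σₕ Wₕ²(1 − fₕ)sₕ²/nₕ with Wₕ = Nₕ/N, N = 19317.
B: Wₕ = 0.18890097; term = 0.18890097²·(1 − 0.17210195)·1044000/628 = 49.111826.
A: Wₕ = 0.04488275; term = 0.04488275²·(1 − 0.08881200)·1317000/77 = 31.395101.
C: Wₕ = 0.61593415; term = 0.61593415²·(1 − 0.01823836)·427000/217 = 732.89671.
E: Wₕ = 0.15028213; term = 0.15028213²·(1 − 0.21977265)·1649000/638 = 45.544492.
Sum = 858.94813.
SE = √(858.94813) = 29.31.

29.31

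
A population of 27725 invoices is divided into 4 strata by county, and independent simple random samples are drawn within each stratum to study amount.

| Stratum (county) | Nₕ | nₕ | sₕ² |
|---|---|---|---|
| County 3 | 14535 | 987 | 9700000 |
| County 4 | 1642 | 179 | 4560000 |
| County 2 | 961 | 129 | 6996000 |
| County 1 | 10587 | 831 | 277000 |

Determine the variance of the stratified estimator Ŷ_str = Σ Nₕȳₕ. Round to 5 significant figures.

2.0743 × 10^12

Var(Ŷ_str) = Σₕ Nₕ²(1 − fₕ)sₕ²/nₕ.
County 3: 14535²·(1 − 987/14535)·9700000/987 = 1.9352844 × 10^12.
County 4: 1642²·(1 − 179/1642)·4560000/179 = 6.1196881 × 10^10.
County 2: 961²·(1 − 129/961)·6996000/129 = 4.336175 × 10^10.
County 1: 10587²·(1 − 831/10587)·277000/831 = 3.4428924 × 10^10.
Sum = 2.074272 × 10^12.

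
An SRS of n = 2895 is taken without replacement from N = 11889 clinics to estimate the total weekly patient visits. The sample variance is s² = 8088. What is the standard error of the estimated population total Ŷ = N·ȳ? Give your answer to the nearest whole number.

Var(Ŷ) = N²·Var(ȳ) = N²·(1 − n/N)·s²/n.
f = 2895/11889 = 0.24350240; Var(ȳ) = 0.75649760·8088/2895 = 2.1134897.
Var(Ŷ) = 11889² · 2.1134897 = 2.9873822 × 10^8.
SE(Ŷ) = √(2.9873822 × 10^8) = 17284.

17284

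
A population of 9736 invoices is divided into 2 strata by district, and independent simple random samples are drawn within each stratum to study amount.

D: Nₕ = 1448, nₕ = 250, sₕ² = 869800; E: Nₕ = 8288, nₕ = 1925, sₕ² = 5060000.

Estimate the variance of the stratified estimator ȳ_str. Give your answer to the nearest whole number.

Var(ȳ_str) = Σₕ Wₕ²(1 − fₕ)sₕ²/nₕ with Wₕ = Nₕ/N, N = 9736.
D: Wₕ = 0.14872638; term = 0.14872638²·(1 − 0.17265193)·869800/250 = 63.671289.
E: Wₕ = 0.85127362; term = 0.85127362²·(1 − 0.23226351)·5060000/1925 = 1462.4139.
Sum = 1526.0852.

1526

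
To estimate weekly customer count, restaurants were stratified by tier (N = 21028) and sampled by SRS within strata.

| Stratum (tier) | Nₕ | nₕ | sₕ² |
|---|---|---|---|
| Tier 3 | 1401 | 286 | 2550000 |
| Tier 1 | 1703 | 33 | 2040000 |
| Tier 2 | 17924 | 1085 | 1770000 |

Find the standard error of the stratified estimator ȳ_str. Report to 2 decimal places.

Var(ȳ_str) = Σₕ Wₕ²(1 − fₕ)sₕ²/nₕ with Wₕ = Nₕ/N, N = 21028.
Tier 3: Wₕ = 0.06662545; term = 0.06662545²·(1 − 0.20413990)·2550000/286 = 31.498597.
Tier 1: Wₕ = 0.08098726; term = 0.08098726²·(1 − 0.01937757)·2040000/33 = 397.60461.
Tier 2: Wₕ = 0.85238729; term = 0.85238729²·(1 − 0.06053336)·1770000/1085 = 1113.5221.
Sum = 1542.6253.
SE = √(1542.6253) = 39.28.

39.28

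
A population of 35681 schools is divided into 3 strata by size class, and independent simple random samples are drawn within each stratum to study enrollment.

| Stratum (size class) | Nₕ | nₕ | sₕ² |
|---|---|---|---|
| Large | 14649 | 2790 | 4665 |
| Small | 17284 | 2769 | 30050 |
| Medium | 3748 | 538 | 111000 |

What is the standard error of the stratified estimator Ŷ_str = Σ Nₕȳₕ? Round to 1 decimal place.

74130.4

Var(Ŷ_str) = Σₕ Nₕ²(1 − fₕ)sₕ²/nₕ.
Large: 14649²·(1 − 2790/14649)·4665/2790 = 2.9047148 × 10^8.
Small: 17284²·(1 − 2769/17284)·30050/2769 = 2.7225936 × 10^9.
Medium: 3748²·(1 − 538/3748)·111000/538 = 2.4822488 × 10^9.
Sum = 5.4953139 × 10^9.
SE = √(5.4953139 × 10^9) = 74130.4.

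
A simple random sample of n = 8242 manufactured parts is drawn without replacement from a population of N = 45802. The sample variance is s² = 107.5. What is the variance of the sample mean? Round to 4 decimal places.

0.0107

Under SRS without replacement, Var(ȳ) = (1 − f)·s²/n with f = n/N = 8242/45802 = 0.17994847.
Var(ȳ) = (1 − 0.17994847)·107.5/8242 = 0.82005153·0.013042951 = 0.010695892.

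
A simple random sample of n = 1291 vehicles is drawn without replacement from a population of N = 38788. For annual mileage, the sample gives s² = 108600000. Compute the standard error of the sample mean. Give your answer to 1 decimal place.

285.2

Under SRS without replacement, Var(ȳ) = (1 − f)·s²/n with f = n/N = 1291/38788 = 0.03328349.
Var(ȳ) = (1 − 0.03328349)·108600000/1291 = 0.96671651·84120.837 = 81321.002.
SE(ȳ) = √(81321.002) = 285.2.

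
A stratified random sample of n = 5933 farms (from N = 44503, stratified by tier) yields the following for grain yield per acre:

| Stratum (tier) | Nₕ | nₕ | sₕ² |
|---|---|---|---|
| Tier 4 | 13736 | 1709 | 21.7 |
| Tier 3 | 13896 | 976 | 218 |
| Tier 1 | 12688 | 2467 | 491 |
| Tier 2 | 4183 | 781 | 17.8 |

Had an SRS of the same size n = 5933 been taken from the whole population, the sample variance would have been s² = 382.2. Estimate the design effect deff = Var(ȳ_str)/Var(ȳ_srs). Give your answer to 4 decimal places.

0.6180

Var(ȳ_str) = Σ Wₕ²(1−fₕ)sₕ²/nₕ with Wₕ = Nₕ/44503:
  Tier 4: (13736/44503)²·(1−1709/13736)·21.7/1709 = 0.0010591481
  Tier 3: (13896/44503)²·(1−976/13896)·218/976 = 0.02024792
  Tier 1: (12688/44503)²·(1−2467/12688)·491/2467 = 0.013032278
  Tier 2: (4183/44503)²·(1−781/4183)·17.8/781 = 1.6376179 × 10^-4
  → Var(ȳ_str) = 0.034503108.
Var(ȳ_srs) = (1 − 5933/44503)·382.2/5933 = 0.055831164.
deff = 0.034503108 / 0.055831164 = 0.6180.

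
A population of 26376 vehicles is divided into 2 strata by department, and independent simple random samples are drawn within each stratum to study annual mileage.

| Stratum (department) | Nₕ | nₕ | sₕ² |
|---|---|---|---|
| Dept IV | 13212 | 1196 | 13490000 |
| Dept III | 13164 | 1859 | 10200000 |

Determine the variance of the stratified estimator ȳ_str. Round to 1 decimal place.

Var(ȳ_str) = Σₕ Wₕ²(1 − fₕ)sₕ²/nₕ with Wₕ = Nₕ/N, N = 26376.
Dept IV: Wₕ = 0.50090992; term = 0.50090992²·(1 − 0.09052377)·13490000/1196 = 2573.8983.
Dept III: Wₕ = 0.49909008; term = 0.49909008²·(1 − 0.14121847)·10200000/1859 = 1173.7115.
Sum = 3747.6098.

3747.6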